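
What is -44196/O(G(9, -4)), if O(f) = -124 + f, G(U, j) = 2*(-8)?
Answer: 11049/35 ≈ 315.69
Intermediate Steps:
G(U, j) = -16
-44196/O(G(9, -4)) = -44196/(-124 - 16) = -44196/(-140) = -44196*(-1)/140 = -1*(-11049/35) = 11049/35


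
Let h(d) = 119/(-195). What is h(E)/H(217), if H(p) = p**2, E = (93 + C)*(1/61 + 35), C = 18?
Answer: -17/1311765 ≈ -1.2960e-5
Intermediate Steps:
E = 237096/61 (E = (93 + 18)*(1/61 + 35) = 111*(1/61 + 35) = 111*(2136/61) = 237096/61 ≈ 3886.8)
h(d) = -119/195 (h(d) = 119*(-1/195) = -119/195)
h(E)/H(217) = -119/(195*(217**2)) = -119/195/47089 = -119/195*1/47089 = -17/1311765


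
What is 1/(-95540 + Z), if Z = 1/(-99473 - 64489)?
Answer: -163962/15664929481 ≈ -1.0467e-5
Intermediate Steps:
Z = -1/163962 (Z = 1/(-163962) = -1/163962 ≈ -6.0990e-6)
1/(-95540 + Z) = 1/(-95540 - 1/163962) = 1/(-15664929481/163962) = -163962/15664929481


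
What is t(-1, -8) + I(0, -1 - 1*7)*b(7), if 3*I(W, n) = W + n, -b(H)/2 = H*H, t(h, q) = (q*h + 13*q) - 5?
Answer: 481/3 ≈ 160.33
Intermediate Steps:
t(h, q) = -5 + 13*q + h*q (t(h, q) = (h*q + 13*q) - 5 = (13*q + h*q) - 5 = -5 + 13*q + h*q)
b(H) = -2*H² (b(H) = -2*H*H = -2*H²)
I(W, n) = W/3 + n/3 (I(W, n) = (W + n)/3 = W/3 + n/3)
t(-1, -8) + I(0, -1 - 1*7)*b(7) = (-5 + 13*(-8) - 1*(-8)) + ((⅓)*0 + (-1 - 1*7)/3)*(-2*7²) = (-5 - 104 + 8) + (0 + (-1 - 7)/3)*(-2*49) = -101 + (0 + (⅓)*(-8))*(-98) = -101 + (0 - 8/3)*(-98) = -101 - 8/3*(-98) = -101 + 784/3 = 481/3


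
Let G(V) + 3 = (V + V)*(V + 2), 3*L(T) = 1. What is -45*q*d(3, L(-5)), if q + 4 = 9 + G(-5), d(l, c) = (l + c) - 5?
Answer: 2400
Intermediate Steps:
L(T) = ⅓ (L(T) = (⅓)*1 = ⅓)
d(l, c) = -5 + c + l (d(l, c) = (c + l) - 5 = -5 + c + l)
G(V) = -3 + 2*V*(2 + V) (G(V) = -3 + (V + V)*(V + 2) = -3 + (2*V)*(2 + V) = -3 + 2*V*(2 + V))
q = 32 (q = -4 + (9 + (-3 + 2*(-5)² + 4*(-5))) = -4 + (9 + (-3 + 2*25 - 20)) = -4 + (9 + (-3 + 50 - 20)) = -4 + (9 + 27) = -4 + 36 = 32)
-45*q*d(3, L(-5)) = -45*32*(-5 + ⅓ + 3) = -1440*(-5)/3 = -1*(-2400) = 2400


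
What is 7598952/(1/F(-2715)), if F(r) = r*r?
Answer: 56013584956200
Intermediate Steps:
F(r) = r**2
7598952/(1/F(-2715)) = 7598952/(1/((-2715)**2)) = 7598952/(1/7371225) = 7598952*7371225 = 56013584956200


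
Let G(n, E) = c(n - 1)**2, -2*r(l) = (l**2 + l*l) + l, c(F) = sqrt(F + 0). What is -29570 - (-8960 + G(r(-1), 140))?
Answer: -41217/2 ≈ -20609.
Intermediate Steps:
c(F) = sqrt(F)
r(l) = -l**2 - l/2 (r(l) = -((l**2 + l*l) + l)/2 = -((l**2 + l**2) + l)/2 = -(2*l**2 + l)/2 = -(l + 2*l**2)/2 = -l**2 - l/2)
G(n, E) = -1 + n (G(n, E) = (sqrt(n - 1))**2 = (sqrt(-1 + n))**2 = -1 + n)
-29570 - (-8960 + G(r(-1), 140)) = -29570 - (-8960 + (-1 - 1*(-1)*(1/2 - 1))) = -29570 - (-8960 + (-1 - 1*(-1)*(-1/2))) = -29570 - (-8960 + (-1 - 1/2)) = -29570 - (-8960 - 3/2) = -29570 - 1*(-17923/2) = -29570 + 17923/2 = -41217/2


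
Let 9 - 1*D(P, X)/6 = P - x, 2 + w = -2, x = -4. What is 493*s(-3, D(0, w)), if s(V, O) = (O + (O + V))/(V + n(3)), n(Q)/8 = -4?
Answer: -28101/35 ≈ -802.89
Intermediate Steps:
n(Q) = -32 (n(Q) = 8*(-4) = -32)
w = -4 (w = -2 - 2 = -4)
D(P, X) = 30 - 6*P (D(P, X) = 54 - 6*(P - 1*(-4)) = 54 - 6*(P + 4) = 54 - 6*(4 + P) = 54 + (-24 - 6*P) = 30 - 6*P)
s(V, O) = (V + 2*O)/(-32 + V) (s(V, O) = (O + (O + V))/(V - 32) = (V + 2*O)/(-32 + V))
493*s(-3, D(0, w)) = 493*((-3 + 2*(30 - 6*0))/(-32 - 3)) = 493*((-3 + 2*(30 + 0))/(-35)) = 493*(-(-3 + 2*30)/35) = 493*(-(-3 + 60)/35) = 493*(-1/35*57) = 493*(-57/35) = -28101/35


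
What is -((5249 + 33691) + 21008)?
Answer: -59948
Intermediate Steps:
-((5249 + 33691) + 21008) = -(38940 + 21008) = -1*59948 = -59948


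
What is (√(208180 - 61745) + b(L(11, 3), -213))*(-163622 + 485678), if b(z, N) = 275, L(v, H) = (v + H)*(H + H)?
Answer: 88565400 + 322056*√146435 ≈ 2.1181e+8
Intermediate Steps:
L(v, H) = 2*H*(H + v) (L(v, H) = (H + v)*(2*H) = 2*H*(H + v))
(√(208180 - 61745) + b(L(11, 3), -213))*(-163622 + 485678) = (√(208180 - 61745) + 275)*(-163622 + 485678) = (√146435 + 275)*322056 = (275 + √146435)*322056 = 88565400 + 322056*√146435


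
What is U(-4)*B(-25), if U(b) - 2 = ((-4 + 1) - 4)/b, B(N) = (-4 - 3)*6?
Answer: -315/2 ≈ -157.50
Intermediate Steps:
B(N) = -42 (B(N) = -7*6 = -42)
U(b) = 2 - 7/b (U(b) = 2 + ((-4 + 1) - 4)/b = 2 + (-3 - 4)/b = 2 - 7/b)
U(-4)*B(-25) = (2 - 7/(-4))*(-42) = (2 - 7*(-¼))*(-42) = (2 + 7/4)*(-42) = (15/4)*(-42) = -315/2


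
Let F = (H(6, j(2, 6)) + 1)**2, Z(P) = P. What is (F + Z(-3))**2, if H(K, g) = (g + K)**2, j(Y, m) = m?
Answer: 441924484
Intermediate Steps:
H(K, g) = (K + g)**2
F = 21025 (F = ((6 + 6)**2 + 1)**2 = (12**2 + 1)**2 = (144 + 1)**2 = 145**2 = 21025)
(F + Z(-3))**2 = (21025 - 3)**2 = 21022**2 = 441924484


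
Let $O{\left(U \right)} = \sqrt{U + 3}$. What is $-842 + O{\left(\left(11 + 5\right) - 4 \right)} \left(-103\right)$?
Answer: $-842 - 103 \sqrt{15} \approx -1240.9$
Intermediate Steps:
$O{\left(U \right)} = \sqrt{3 + U}$
$-842 + O{\left(\left(11 + 5\right) - 4 \right)} \left(-103\right) = -842 + \sqrt{3 + \left(\left(11 + 5\right) - 4\right)} \left(-103\right) = -842 + \sqrt{3 + \left(16 - 4\right)} \left(-103\right) = -842 + \sqrt{3 + 12} \left(-103\right) = -842 + \sqrt{15} \left(-103\right) = -842 - 103 \sqrt{15}$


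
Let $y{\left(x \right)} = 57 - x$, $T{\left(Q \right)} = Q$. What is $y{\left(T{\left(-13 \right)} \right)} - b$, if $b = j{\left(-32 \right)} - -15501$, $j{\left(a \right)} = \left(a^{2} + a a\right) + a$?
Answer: $-17447$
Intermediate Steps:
$j{\left(a \right)} = a + 2 a^{2}$ ($j{\left(a \right)} = \left(a^{2} + a^{2}\right) + a = 2 a^{2} + a = a + 2 a^{2}$)
$b = 17517$ ($b = - 32 \left(1 + 2 \left(-32\right)\right) - -15501 = - 32 \left(1 - 64\right) + 15501 = \left(-32\right) \left(-63\right) + 15501 = 2016 + 15501 = 17517$)
$y{\left(T{\left(-13 \right)} \right)} - b = \left(57 - -13\right) - 17517 = \left(57 + 13\right) - 17517 = 70 - 17517 = -17447$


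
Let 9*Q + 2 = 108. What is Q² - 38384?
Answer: -3097868/81 ≈ -38245.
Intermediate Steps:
Q = 106/9 (Q = -2/9 + (⅑)*108 = -2/9 + 12 = 106/9 ≈ 11.778)
Q² - 38384 = (106/9)² - 38384 = 11236/81 - 38384 = -3097868/81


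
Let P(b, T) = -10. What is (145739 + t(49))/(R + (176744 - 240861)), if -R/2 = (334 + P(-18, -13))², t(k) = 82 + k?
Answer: -145870/274069 ≈ -0.53224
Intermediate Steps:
R = -209952 (R = -2*(334 - 10)² = -2*324² = -2*104976 = -209952)
(145739 + t(49))/(R + (176744 - 240861)) = (145739 + (82 + 49))/(-209952 + (176744 - 240861)) = (145739 + 131)/(-209952 - 64117) = 145870/(-274069) = 145870*(-1/274069) = -145870/274069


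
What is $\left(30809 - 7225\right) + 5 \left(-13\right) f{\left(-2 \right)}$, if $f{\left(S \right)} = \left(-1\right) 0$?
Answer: $23584$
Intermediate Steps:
$f{\left(S \right)} = 0$
$\left(30809 - 7225\right) + 5 \left(-13\right) f{\left(-2 \right)} = \left(30809 - 7225\right) + 5 \left(-13\right) 0 = \left(30809 - 7225\right) - 0 = 23584 + 0 = 23584$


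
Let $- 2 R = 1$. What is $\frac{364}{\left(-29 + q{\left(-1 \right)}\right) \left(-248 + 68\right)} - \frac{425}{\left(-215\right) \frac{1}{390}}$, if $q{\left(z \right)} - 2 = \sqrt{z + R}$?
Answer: $\frac{80728076}{104705} + \frac{91 i \sqrt{6}}{65745} \approx 771.0 + 0.0033904 i$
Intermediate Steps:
$R = - \frac{1}{2}$ ($R = \left(- \frac{1}{2}\right) 1 = - \frac{1}{2} \approx -0.5$)
$q{\left(z \right)} = 2 + \sqrt{- \frac{1}{2} + z}$ ($q{\left(z \right)} = 2 + \sqrt{z - \frac{1}{2}} = 2 + \sqrt{- \frac{1}{2} + z}$)
$\frac{364}{\left(-29 + q{\left(-1 \right)}\right) \left(-248 + 68\right)} - \frac{425}{\left(-215\right) \frac{1}{390}} = \frac{364}{\left(-29 + \left(2 + \frac{\sqrt{-2 + 4 \left(-1\right)}}{2}\right)\right) \left(-248 + 68\right)} - \frac{425}{\left(-215\right) \frac{1}{390}} = \frac{364}{\left(-29 + \left(2 + \frac{\sqrt{-2 - 4}}{2}\right)\right) \left(-180\right)} - \frac{425}{\left(-215\right) \frac{1}{390}} = \frac{364}{\left(-29 + \left(2 + \frac{\sqrt{-6}}{2}\right)\right) \left(-180\right)} - \frac{425}{- \frac{43}{78}} = \frac{364}{\left(-29 + \left(2 + \frac{i \sqrt{6}}{2}\right)\right) \left(-180\right)} - - \frac{33150}{43} = \frac{364}{\left(-29 + \left(2 + \frac{i \sqrt{6}}{2}\right)\right) \left(-180\right)} + \frac{33150}{43} = \frac{364}{\left(-27 + \frac{i \sqrt{6}}{2}\right) \left(-180\right)} + \frac{33150}{43} = \frac{364}{4860 - 90 i \sqrt{6}} + \frac{33150}{43} = \frac{33150}{43} + \frac{364}{4860 - 90 i \sqrt{6}}$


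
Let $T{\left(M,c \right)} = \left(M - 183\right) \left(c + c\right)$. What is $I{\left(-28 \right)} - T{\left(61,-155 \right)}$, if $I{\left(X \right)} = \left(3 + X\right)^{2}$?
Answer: $-37195$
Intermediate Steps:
$T{\left(M,c \right)} = 2 c \left(-183 + M\right)$ ($T{\left(M,c \right)} = \left(-183 + M\right) 2 c = 2 c \left(-183 + M\right)$)
$I{\left(-28 \right)} - T{\left(61,-155 \right)} = \left(3 - 28\right)^{2} - 2 \left(-155\right) \left(-183 + 61\right) = \left(-25\right)^{2} - 2 \left(-155\right) \left(-122\right) = 625 - 37820 = -37195$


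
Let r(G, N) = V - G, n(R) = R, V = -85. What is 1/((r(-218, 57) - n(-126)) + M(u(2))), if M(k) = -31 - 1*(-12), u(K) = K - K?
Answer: 1/240 ≈ 0.0041667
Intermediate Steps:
u(K) = 0
r(G, N) = -85 - G
M(k) = -19 (M(k) = -31 + 12 = -19)
1/((r(-218, 57) - n(-126)) + M(u(2))) = 1/(((-85 - 1*(-218)) - 1*(-126)) - 19) = 1/(((-85 + 218) + 126) - 19) = 1/((133 + 126) - 19) = 1/(259 - 19) = 1/240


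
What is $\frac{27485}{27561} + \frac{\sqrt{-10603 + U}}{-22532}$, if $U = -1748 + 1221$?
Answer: $\frac{27485}{27561} - \frac{i \sqrt{11130}}{22532} \approx 0.99724 - 0.0046822 i$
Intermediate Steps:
$U = -527$
$\frac{27485}{27561} + \frac{\sqrt{-10603 + U}}{-22532} = \frac{27485}{27561} + \frac{\sqrt{-10603 - 527}}{-22532} = 27485 \cdot \frac{1}{27561} + \sqrt{-11130} \left(- \frac{1}{22532}\right) = \frac{27485}{27561} + i \sqrt{11130} \left(- \frac{1}{22532}\right) = \frac{27485}{27561} - \frac{i \sqrt{11130}}{22532}$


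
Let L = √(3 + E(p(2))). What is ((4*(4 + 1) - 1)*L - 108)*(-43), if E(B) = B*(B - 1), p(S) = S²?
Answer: 4644 - 817*√15 ≈ 1479.8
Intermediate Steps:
E(B) = B*(-1 + B)
L = √15 (L = √(3 + 2²*(-1 + 2²)) = √(3 + 4*(-1 + 4)) = √(3 + 4*3) = √(3 + 12) = √15 ≈ 3.8730)
((4*(4 + 1) - 1)*L - 108)*(-43) = ((4*(4 + 1) - 1)*√15 - 108)*(-43) = ((4*5 - 1)*√15 - 108)*(-43) = ((20 - 1)*√15 - 108)*(-43) = (19*√15 - 108)*(-43) = (-108 + 19*√15)*(-43) = 4644 - 817*√15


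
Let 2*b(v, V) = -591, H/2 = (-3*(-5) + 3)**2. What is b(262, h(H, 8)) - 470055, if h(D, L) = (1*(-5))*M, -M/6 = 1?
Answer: -940701/2 ≈ -4.7035e+5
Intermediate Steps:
M = -6 (M = -6*1 = -6)
H = 648 (H = 2*(-3*(-5) + 3)**2 = 2*(15 + 3)**2 = 2*18**2 = 2*324 = 648)
h(D, L) = 30 (h(D, L) = (1*(-5))*(-6) = -5*(-6) = 30)
b(v, V) = -591/2 (b(v, V) = (1/2)*(-591) = -591/2)
b(262, h(H, 8)) - 470055 = -591/2 - 470055 = -940701/2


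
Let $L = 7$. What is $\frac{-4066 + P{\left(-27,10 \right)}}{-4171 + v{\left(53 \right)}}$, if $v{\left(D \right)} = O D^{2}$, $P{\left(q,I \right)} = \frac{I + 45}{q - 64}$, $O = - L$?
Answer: $\frac{370061}{2168894} \approx 0.17062$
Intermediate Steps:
$O = -7$ ($O = \left(-1\right) 7 = -7$)
$P{\left(q,I \right)} = \frac{45 + I}{-64 + q}$
$v{\left(D \right)} = - 7 D^{2}$
$\frac{-4066 + P{\left(-27,10 \right)}}{-4171 + v{\left(53 \right)}} = \frac{-4066 + \frac{45 + 10}{-64 - 27}}{-4171 - 7 \cdot 53^{2}} = \frac{-4066 + \frac{1}{-91} \cdot 55}{-4171 - 19663} = \frac{-4066 - \frac{55}{91}}{-4171 - 19663} = \frac{-4066 - \frac{55}{91}}{-23834} = \left(- \frac{370061}{91}\right) \left(- \frac{1}{23834}\right) = \frac{370061}{2168894}$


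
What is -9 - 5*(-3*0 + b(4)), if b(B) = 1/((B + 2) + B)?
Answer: -19/2 ≈ -9.5000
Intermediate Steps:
b(B) = 1/(2 + 2*B) (b(B) = 1/((2 + B) + B) = 1/(2 + 2*B))
-9 - 5*(-3*0 + b(4)) = -9 - 5*(-3*0 + 1/(2*(1 + 4))) = -9 - 5*(0 + (1/2)/5) = -9 - 5*(0 + (1/2)*(1/5)) = -9 - 5*(0 + 1/10) = -9 - 5*1/10 = -9 - 1/2 = -19/2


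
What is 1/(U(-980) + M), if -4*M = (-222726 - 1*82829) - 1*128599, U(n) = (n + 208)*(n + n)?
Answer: 2/3243317 ≈ 6.1665e-7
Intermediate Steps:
U(n) = 2*n*(208 + n) (U(n) = (208 + n)*(2*n) = 2*n*(208 + n))
M = 217077/2 (M = -((-222726 - 1*82829) - 1*128599)/4 = -((-222726 - 82829) - 128599)/4 = -(-305555 - 128599)/4 = -¼*(-434154) = 217077/2 ≈ 1.0854e+5)
1/(U(-980) + M) = 1/(2*(-980)*(208 - 980) + 217077/2) = 1/(2*(-980)*(-772) + 217077/2) = 1/(1513120 + 217077/2) = 1/(3243317/2) = 2/3243317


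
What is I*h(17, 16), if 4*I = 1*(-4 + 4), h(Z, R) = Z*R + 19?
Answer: 0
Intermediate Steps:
h(Z, R) = 19 + R*Z (h(Z, R) = R*Z + 19 = 19 + R*Z)
I = 0 (I = (1*(-4 + 4))/4 = (1*0)/4 = (¼)*0 = 0)
I*h(17, 16) = 0*(19 + 16*17) = 0*(19 + 272) = 0*291 = 0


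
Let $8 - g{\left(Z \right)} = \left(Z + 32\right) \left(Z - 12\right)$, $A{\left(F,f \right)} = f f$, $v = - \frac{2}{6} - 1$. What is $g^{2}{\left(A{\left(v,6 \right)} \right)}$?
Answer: $2637376$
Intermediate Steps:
$v = - \frac{4}{3}$ ($v = \left(-2\right) \frac{1}{6} - 1 = - \frac{1}{3} - 1 = - \frac{4}{3} \approx -1.3333$)
$A{\left(F,f \right)} = f^{2}$
$g{\left(Z \right)} = 8 - \left(-12 + Z\right) \left(32 + Z\right)$ ($g{\left(Z \right)} = 8 - \left(Z + 32\right) \left(Z - 12\right) = 8 - \left(32 + Z\right) \left(-12 + Z\right) = 8 - \left(-12 + Z\right) \left(32 + Z\right)$)
$g^{2}{\left(A{\left(v,6 \right)} \right)} = \left(392 - \left(6^{2}\right)^{2} - 20 \cdot 6^{2}\right)^{2} = \left(392 - 36^{2} - 720\right)^{2} = \left(392 - 1296 - 720\right)^{2} = \left(-1624\right)^{2} = 2637376$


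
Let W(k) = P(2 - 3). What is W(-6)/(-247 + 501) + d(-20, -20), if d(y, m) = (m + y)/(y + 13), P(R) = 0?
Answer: 40/7 ≈ 5.7143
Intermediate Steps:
W(k) = 0
d(y, m) = (m + y)/(13 + y)
W(-6)/(-247 + 501) + d(-20, -20) = 0/(-247 + 501) + (-20 - 20)/(13 - 20) = 0/254 - 40/(-7) = (1/254)*0 - ⅐*(-40) = 0 + 40/7 = 40/7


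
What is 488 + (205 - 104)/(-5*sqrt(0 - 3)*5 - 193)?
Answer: 19073019/39124 + 2525*I*sqrt(3)/39124 ≈ 487.5 + 0.11178*I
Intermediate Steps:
488 + (205 - 104)/(-5*sqrt(0 - 3)*5 - 193) = 488 + 101/(-5*I*sqrt(3)*5 - 193) = 488 + 101/(-25*I*sqrt(3) - 193) = 488 + 101/(-193 - 25*I*sqrt(3))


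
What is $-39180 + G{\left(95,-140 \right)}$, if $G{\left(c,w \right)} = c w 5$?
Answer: $-105680$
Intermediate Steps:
$G{\left(c,w \right)} = 5 c w$
$-39180 + G{\left(95,-140 \right)} = -39180 + 5 \cdot 95 \left(-140\right) = -39180 - 66500 = -105680$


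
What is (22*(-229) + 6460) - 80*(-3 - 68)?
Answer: 7102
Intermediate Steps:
(22*(-229) + 6460) - 80*(-3 - 68) = (-5038 + 6460) - 80*(-71) = 1422 + 5680 = 7102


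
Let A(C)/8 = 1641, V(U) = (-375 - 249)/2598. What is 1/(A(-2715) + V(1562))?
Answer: 433/5684320 ≈ 7.6175e-5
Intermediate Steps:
V(U) = -104/433 (V(U) = -624*1/2598 = -104/433)
A(C) = 13128 (A(C) = 8*1641 = 13128)
1/(A(-2715) + V(1562)) = 1/(13128 - 104/433) = 1/(5684320/433) = 433/5684320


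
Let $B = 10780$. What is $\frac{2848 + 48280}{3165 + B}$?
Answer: $\frac{51128}{13945} \approx 3.6664$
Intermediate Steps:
$\frac{2848 + 48280}{3165 + B} = \frac{2848 + 48280}{3165 + 10780} = \frac{51128}{13945}$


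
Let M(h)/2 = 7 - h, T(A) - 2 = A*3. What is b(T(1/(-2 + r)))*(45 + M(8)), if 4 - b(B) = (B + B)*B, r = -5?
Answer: -1978/49 ≈ -40.367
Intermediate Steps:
T(A) = 2 + 3*A (T(A) = 2 + A*3 = 2 + 3*A)
b(B) = 4 - 2*B² (b(B) = 4 - (B + B)*B = 4 - 2*B*B = 4 - 2*B²)
M(h) = 14 - 2*h (M(h) = 2*(7 - h) = 14 - 2*h)
b(T(1/(-2 + r)))*(45 + M(8)) = (4 - 2*(2 + 3/(-2 - 5))²)*(45 + (14 - 2*8)) = (4 - 2*(2 + 3/(-7))²)*(45 + (14 - 16)) = (4 - 2*(2 + 3*(-⅐))²)*(45 - 2) = (4 - 2*(2 - 3/7)²)*43 = (4 - 2*(11/7)²)*43 = (4 - 2*121/49)*43 = (4 - 242/49)*43 = -46/49*43 = -1978/49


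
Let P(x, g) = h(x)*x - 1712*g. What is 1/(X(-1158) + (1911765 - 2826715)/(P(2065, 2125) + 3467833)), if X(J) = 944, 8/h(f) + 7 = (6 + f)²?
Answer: 364926016079/346452285007726 ≈ 0.0010533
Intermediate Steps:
h(f) = 8/(-7 + (6 + f)²)
P(x, g) = -1712*g + 8*x/(-7 + (6 + x)²) (P(x, g) = (8/(-7 + (6 + x)²))*x - 1712*g = 8*x/(-7 + (6 + x)²) - 1712*g = -1712*g + 8*x/(-7 + (6 + x)²))
1/(X(-1158) + (1911765 - 2826715)/(P(2065, 2125) + 3467833)) = 1/(944 + (1911765 - 2826715)/(8*(2065 - 214*2125*(-7 + (6 + 2065)²))/(-7 + (6 + 2065)²) + 3467833)) = 1/(944 - 914950/(8*(2065 - 214*2125*(-7 + 2071²))/(-7 + 2071²) + 3467833)) = 1/(944 - 914950/(8*(2065 - 214*2125*(-7 + 4289041))/(-7 + 4289041) + 3467833)) = 1/(944 - 914950/(8*(2065 - 214*2125*4289034)/4289034 + 3467833)) = 1/(944 - 914950/(8*(1/4289034)*(2065 - 1950438211500) + 3467833)) = 1/(944 - 914950/(8*(1/4289034)*(-1950438209435) + 3467833)) = 1/(944 - 914950/(-7801752837740/2144517 + 3467833)) = 1/(944 - 914950/(-364926016079/2144517)) = 1/(944 - 914950*(-2144517/364926016079)) = 1/(944 + 1962125829150/364926016079) = 1/(346452285007726/364926016079) = 364926016079/346452285007726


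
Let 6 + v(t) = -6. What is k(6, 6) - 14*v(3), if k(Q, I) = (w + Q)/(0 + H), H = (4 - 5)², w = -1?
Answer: 173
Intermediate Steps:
v(t) = -12 (v(t) = -6 - 6 = -12)
H = 1 (H = (-1)² = 1)
k(Q, I) = -1 + Q (k(Q, I) = (-1 + Q)/(0 + 1) = (-1 + Q)/1 = (-1 + Q)*1 = -1 + Q)
k(6, 6) - 14*v(3) = (-1 + 6) - 14*(-12) = 5 + 168 = 173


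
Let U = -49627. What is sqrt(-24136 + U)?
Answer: I*sqrt(73763) ≈ 271.59*I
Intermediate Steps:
sqrt(-24136 + U) = sqrt(-24136 - 49627) = sqrt(-73763) = I*sqrt(73763)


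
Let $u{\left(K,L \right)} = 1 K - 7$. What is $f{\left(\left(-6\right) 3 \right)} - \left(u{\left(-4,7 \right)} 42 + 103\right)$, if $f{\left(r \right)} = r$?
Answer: $341$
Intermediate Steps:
$u{\left(K,L \right)} = -7 + K$ ($u{\left(K,L \right)} = K - 7 = -7 + K$)
$f{\left(\left(-6\right) 3 \right)} - \left(u{\left(-4,7 \right)} 42 + 103\right) = \left(-6\right) 3 - \left(\left(-7 - 4\right) 42 + 103\right) = -18 - \left(\left(-11\right) 42 + 103\right) = -18 - \left(-462 + 103\right) = -18 - -359 = -18 + 359 = 341$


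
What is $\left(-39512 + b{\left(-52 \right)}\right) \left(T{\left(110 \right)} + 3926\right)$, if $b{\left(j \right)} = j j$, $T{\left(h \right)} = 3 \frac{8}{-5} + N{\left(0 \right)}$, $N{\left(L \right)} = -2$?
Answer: $- \frac{721289568}{5} \approx -1.4426 \cdot 10^{8}$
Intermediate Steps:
$T{\left(h \right)} = - \frac{34}{5}$ ($T{\left(h \right)} = 3 \frac{8}{-5} - 2 = 3 \cdot 8 \left(- \frac{1}{5}\right) - 2 = 3 \left(- \frac{8}{5}\right) - 2 = - \frac{24}{5} - 2 = - \frac{34}{5}$)
$b{\left(j \right)} = j^{2}$
$\left(-39512 + b{\left(-52 \right)}\right) \left(T{\left(110 \right)} + 3926\right) = \left(-39512 + \left(-52\right)^{2}\right) \left(- \frac{34}{5} + 3926\right) = \left(-39512 + 2704\right) \frac{19596}{5} = \left(-36808\right) \frac{19596}{5} = - \frac{721289568}{5}$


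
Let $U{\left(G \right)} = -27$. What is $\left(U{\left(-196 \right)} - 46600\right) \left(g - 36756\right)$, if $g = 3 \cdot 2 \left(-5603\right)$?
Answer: $3281328498$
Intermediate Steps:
$g = -33618$ ($g = 6 \left(-5603\right) = -33618$)
$\left(U{\left(-196 \right)} - 46600\right) \left(g - 36756\right) = \left(-27 - 46600\right) \left(-33618 - 36756\right) = \left(-46627\right) \left(-70374\right) = 3281328498$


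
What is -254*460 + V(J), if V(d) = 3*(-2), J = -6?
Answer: -116846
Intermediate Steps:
V(d) = -6
-254*460 + V(J) = -254*460 - 6 = -116840 - 6 = -116846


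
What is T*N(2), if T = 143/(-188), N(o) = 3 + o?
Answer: -715/188 ≈ -3.8032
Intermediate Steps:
T = -143/188 (T = 143*(-1/188) = -143/188 ≈ -0.76064)
T*N(2) = -143*(3 + 2)/188 = -143/188*5 = -715/188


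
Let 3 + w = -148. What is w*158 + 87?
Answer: -23771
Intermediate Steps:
w = -151 (w = -3 - 148 = -151)
w*158 + 87 = -151*158 + 87 = -23858 + 87 = -23771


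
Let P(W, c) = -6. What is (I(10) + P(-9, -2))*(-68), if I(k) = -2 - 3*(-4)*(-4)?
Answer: 3808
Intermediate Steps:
I(k) = -50 (I(k) = -2 + 12*(-4) = -2 - 48 = -50)
(I(10) + P(-9, -2))*(-68) = (-50 - 6)*(-68) = -56*(-68) = 3808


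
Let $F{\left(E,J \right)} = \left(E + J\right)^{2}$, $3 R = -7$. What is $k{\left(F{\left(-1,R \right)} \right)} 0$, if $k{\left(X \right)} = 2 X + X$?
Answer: $0$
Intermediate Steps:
$R = - \frac{7}{3}$ ($R = \frac{1}{3} \left(-7\right) = - \frac{7}{3} \approx -2.3333$)
$k{\left(X \right)} = 3 X$
$k{\left(F{\left(-1,R \right)} \right)} 0 = 3 \left(-1 - \frac{7}{3}\right)^{2} \cdot 0 = 3 \left(- \frac{10}{3}\right)^{2} \cdot 0 = 3 \cdot \frac{100}{9} \cdot 0 = \frac{100}{3} \cdot 0 = 0$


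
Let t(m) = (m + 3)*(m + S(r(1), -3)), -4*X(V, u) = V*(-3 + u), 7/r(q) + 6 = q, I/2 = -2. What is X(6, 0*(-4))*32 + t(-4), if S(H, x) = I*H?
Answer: 712/5 ≈ 142.40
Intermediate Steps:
I = -4 (I = 2*(-2) = -4)
r(q) = 7/(-6 + q)
X(V, u) = -V*(-3 + u)/4
S(H, x) = -4*H
t(m) = (3 + m)*(28/5 + m) (t(m) = (m + 3)*(m - 28/(-6 + 1)) = (3 + m)*(m - 28/(-5)) = (3 + m)*(m - 28*(-1)/5) = (3 + m)*(m - 4*(-7/5)) = (3 + m)*(m + 28/5) = (3 + m)*(28/5 + m))
X(6, 0*(-4))*32 + t(-4) = ((1/4)*6*(3 - 0*(-4)))*32 + (84/5 + (-4)**2 + (43/5)*(-4)) = ((1/4)*6*(3 - 1*0))*32 + (84/5 + 16 - 172/5) = ((1/4)*6*(3 + 0))*32 - 8/5 = ((1/4)*6*3)*32 - 8/5 = (9/2)*32 - 8/5 = 144 - 8/5 = 712/5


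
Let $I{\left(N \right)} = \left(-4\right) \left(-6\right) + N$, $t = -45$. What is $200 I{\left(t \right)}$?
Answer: $-4200$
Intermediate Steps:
$I{\left(N \right)} = 24 + N$
$200 I{\left(t \right)} = 200 \left(24 - 45\right) = 200 \left(-21\right) = -4200$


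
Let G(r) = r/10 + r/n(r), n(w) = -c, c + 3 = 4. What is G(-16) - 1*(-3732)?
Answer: 18732/5 ≈ 3746.4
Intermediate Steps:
c = 1 (c = -3 + 4 = 1)
n(w) = -1 (n(w) = -1*1 = -1)
G(r) = -9*r/10 (G(r) = r/10 + r/(-1) = r*(1/10) + r*(-1) = r/10 - r = -9*r/10)
G(-16) - 1*(-3732) = -9/10*(-16) - 1*(-3732) = 72/5 + 3732 = 18732/5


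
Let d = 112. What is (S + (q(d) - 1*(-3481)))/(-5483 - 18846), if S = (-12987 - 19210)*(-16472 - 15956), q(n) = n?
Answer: -1044087909/24329 ≈ -42915.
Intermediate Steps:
S = 1044084316 (S = -32197*(-32428) = 1044084316)
(S + (q(d) - 1*(-3481)))/(-5483 - 18846) = (1044084316 + (112 - 1*(-3481)))/(-5483 - 18846) = (1044084316 + (112 + 3481))/(-24329) = (1044084316 + 3593)*(-1/24329) = 1044087909*(-1/24329) = -1044087909/24329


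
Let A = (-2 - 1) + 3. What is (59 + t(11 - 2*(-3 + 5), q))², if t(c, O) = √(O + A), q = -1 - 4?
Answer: (59 + I*√5)² ≈ 3476.0 + 263.86*I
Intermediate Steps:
q = -5
A = 0 (A = -3 + 3 = 0)
t(c, O) = √O (t(c, O) = √(O + 0) = √O)
(59 + t(11 - 2*(-3 + 5), q))² = (59 + √(-5))² = (59 + I*√5)²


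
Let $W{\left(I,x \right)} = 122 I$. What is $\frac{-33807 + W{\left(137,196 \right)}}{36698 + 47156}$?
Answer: $- \frac{17093}{83854} \approx -0.20384$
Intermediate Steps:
$\frac{-33807 + W{\left(137,196 \right)}}{36698 + 47156} = \frac{-33807 + 122 \cdot 137}{36698 + 47156} = \frac{-33807 + 16714}{83854} = \left(-17093\right) \frac{1}{83854} = - \frac{17093}{83854}$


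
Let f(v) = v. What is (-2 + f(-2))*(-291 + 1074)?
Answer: -3132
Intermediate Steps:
(-2 + f(-2))*(-291 + 1074) = (-2 - 2)*(-291 + 1074) = -4*783 = -3132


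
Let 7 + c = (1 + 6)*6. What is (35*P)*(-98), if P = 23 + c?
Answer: -198940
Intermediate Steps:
c = 35 (c = -7 + (1 + 6)*6 = -7 + 7*6 = -7 + 42 = 35)
P = 58 (P = 23 + 35 = 58)
(35*P)*(-98) = (35*58)*(-98) = 2030*(-98) = -198940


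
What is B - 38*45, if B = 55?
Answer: -1655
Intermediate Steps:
B - 38*45 = 55 - 38*45 = 55 - 1710 = -1655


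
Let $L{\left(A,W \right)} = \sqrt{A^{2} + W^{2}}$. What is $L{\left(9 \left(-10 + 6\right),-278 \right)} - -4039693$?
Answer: $4039693 + 2 \sqrt{19645} \approx 4.04 \cdot 10^{6}$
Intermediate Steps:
$L{\left(9 \left(-10 + 6\right),-278 \right)} - -4039693 = \sqrt{\left(9 \left(-10 + 6\right)\right)^{2} + \left(-278\right)^{2}} - -4039693 = \sqrt{\left(9 \left(-4\right)\right)^{2} + 77284} + 4039693 = \sqrt{\left(-36\right)^{2} + 77284} + 4039693 = \sqrt{1296 + 77284} + 4039693 = \sqrt{78580} + 4039693 = 2 \sqrt{19645} + 4039693 = 4039693 + 2 \sqrt{19645}$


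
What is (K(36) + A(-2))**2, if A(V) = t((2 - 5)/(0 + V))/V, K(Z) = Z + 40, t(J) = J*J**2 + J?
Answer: 1385329/256 ≈ 5411.4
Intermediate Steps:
t(J) = J + J**3 (t(J) = J**3 + J = J + J**3)
K(Z) = 40 + Z
A(V) = (-27/V**3 - 3/V)/V (A(V) = ((2 - 5)/(0 + V) + ((2 - 5)/(0 + V))**3)/V = (-3/V + (-3/V)**3)/V = (-3/V - 27/V**3)/V = (-27/V**3 - 3/V)/V)
(K(36) + A(-2))**2 = ((40 + 36) + 3*(-9 - 1*(-2)**2)/(-2)**4)**2 = (76 + 3*(1/16)*(-9 - 1*4))**2 = (76 + 3*(1/16)*(-9 - 4))**2 = (76 + 3*(1/16)*(-13))**2 = (76 - 39/16)**2 = (1177/16)**2 = 1385329/256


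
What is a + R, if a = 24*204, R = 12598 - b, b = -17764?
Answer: 35258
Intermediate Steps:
R = 30362 (R = 12598 - 1*(-17764) = 12598 + 17764 = 30362)
a = 4896
a + R = 4896 + 30362 = 35258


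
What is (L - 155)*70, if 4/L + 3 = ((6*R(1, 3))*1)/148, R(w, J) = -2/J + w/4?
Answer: -9771930/893 ≈ -10943.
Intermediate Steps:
R(w, J) = -2/J + w/4 (R(w, J) = -2/J + w*(¼) = -2/J + w/4)
L = -1184/893 (L = 4/(-3 + ((6*(-2/3 + (¼)*1))*1)/148) = 4/(-3 + ((6*(-2*⅓ + ¼))*1)*(1/148)) = 4/(-3 + ((6*(-⅔ + ¼))*1)*(1/148)) = 4/(-3 + ((6*(-5/12))*1)*(1/148)) = 4/(-3 - 5/2*1*(1/148)) = 4/(-3 - 5/2*1/148) = 4/(-3 - 5/296) = 4/(-893/296) = 4*(-296/893) = -1184/893 ≈ -1.3259)
(L - 155)*70 = (-1184/893 - 155)*70 = -139599/893*70 = -9771930/893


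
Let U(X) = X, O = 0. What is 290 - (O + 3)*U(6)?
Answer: 272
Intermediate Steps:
290 - (O + 3)*U(6) = 290 - (0 + 3)*6 = 290 - 3*6 = 290 - 1*18 = 290 - 18 = 272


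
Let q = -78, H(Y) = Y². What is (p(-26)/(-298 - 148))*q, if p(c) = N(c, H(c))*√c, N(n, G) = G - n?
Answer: 27378*I*√26/223 ≈ 626.01*I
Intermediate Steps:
p(c) = √c*(c² - c) (p(c) = (c² - c)*√c = √c*(c² - c))
(p(-26)/(-298 - 148))*q = (((-26)^(3/2)*(-1 - 26))/(-298 - 148))*(-78) = ((-26*I*√26*(-27))/(-446))*(-78) = ((702*I*√26)*(-1/446))*(-78) = -351*I*√26/223*(-78) = 27378*I*√26/223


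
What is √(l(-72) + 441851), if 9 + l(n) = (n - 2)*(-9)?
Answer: 2*√110627 ≈ 665.21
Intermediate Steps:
l(n) = 9 - 9*n (l(n) = -9 + (n - 2)*(-9) = -9 + (-2 + n)*(-9) = -9 + (18 - 9*n) = 9 - 9*n)
√(l(-72) + 441851) = √((9 - 9*(-72)) + 441851) = √((9 + 648) + 441851) = √(657 + 441851) = √442508 = 2*√110627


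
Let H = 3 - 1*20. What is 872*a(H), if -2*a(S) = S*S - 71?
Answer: -95048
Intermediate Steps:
H = -17 (H = 3 - 20 = -17)
a(S) = 71/2 - S²/2 (a(S) = -(S*S - 71)/2 = -(S² - 71)/2 = -(-71 + S²)/2 = 71/2 - S²/2)
872*a(H) = 872*(71/2 - ½*(-17)²) = 872*(71/2 - ½*289) = 872*(71/2 - 289/2) = 872*(-109) = -95048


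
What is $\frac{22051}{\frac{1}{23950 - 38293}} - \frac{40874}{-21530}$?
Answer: $- \frac{3404727191708}{10765} \approx -3.1628 \cdot 10^{8}$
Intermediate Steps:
$\frac{22051}{\frac{1}{23950 - 38293}} - \frac{40874}{-21530} = \frac{22051}{\frac{1}{-14343}} - - \frac{20437}{10765} = \frac{22051}{- \frac{1}{14343}} + \frac{20437}{10765} = 22051 \left(-14343\right) + \frac{20437}{10765} = -316277493 + \frac{20437}{10765} = - \frac{3404727191708}{10765}$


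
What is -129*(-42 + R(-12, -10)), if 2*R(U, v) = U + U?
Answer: 6966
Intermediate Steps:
R(U, v) = U (R(U, v) = (U + U)/2 = (2*U)/2 = U)
-129*(-42 + R(-12, -10)) = -129*(-42 - 12) = -129*(-54) = 6966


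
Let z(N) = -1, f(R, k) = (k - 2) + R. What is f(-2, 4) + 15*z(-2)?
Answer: -15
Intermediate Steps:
f(R, k) = -2 + R + k (f(R, k) = (-2 + k) + R = -2 + R + k)
f(-2, 4) + 15*z(-2) = (-2 - 2 + 4) + 15*(-1) = 0 - 15 = -15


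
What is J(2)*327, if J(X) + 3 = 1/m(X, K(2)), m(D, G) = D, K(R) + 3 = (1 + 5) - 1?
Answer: -1635/2 ≈ -817.50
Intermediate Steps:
K(R) = 2 (K(R) = -3 + ((1 + 5) - 1) = -3 + (6 - 1) = -3 + 5 = 2)
J(X) = -3 + 1/X
J(2)*327 = (-3 + 1/2)*327 = (-3 + ½)*327 = -5/2*327 = -1635/2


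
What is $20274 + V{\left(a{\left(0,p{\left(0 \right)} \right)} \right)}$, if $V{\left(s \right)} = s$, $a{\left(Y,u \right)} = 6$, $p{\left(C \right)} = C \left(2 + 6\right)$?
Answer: $20280$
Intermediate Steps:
$p{\left(C \right)} = 8 C$ ($p{\left(C \right)} = C 8 = 8 C$)
$20274 + V{\left(a{\left(0,p{\left(0 \right)} \right)} \right)} = 20274 + 6 = 20280$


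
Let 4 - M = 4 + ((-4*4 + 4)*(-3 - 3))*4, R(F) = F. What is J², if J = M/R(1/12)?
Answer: 11943936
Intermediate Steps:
M = -288 (M = 4 - (4 + ((-4*4 + 4)*(-3 - 3))*4) = 4 - (4 + ((-16 + 4)*(-6))*4) = 4 - (4 - 12*(-6)*4) = 4 - (4 + 72*4) = 4 - (4 + 288) = 4 - 1*292 = 4 - 292 = -288)
J = -3456 (J = -288/(1/12) = -288/(1*(1/12)) = -288/1/12 = -288*12 = -3456)
J² = (-3456)² = 11943936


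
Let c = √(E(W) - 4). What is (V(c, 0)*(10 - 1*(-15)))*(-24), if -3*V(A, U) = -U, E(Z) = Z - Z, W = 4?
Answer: 0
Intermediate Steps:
E(Z) = 0
c = 2*I (c = √(0 - 4) = √(-4) = 2*I ≈ 2.0*I)
V(A, U) = U/3 (V(A, U) = -(-1)*U/3 = U/3)
(V(c, 0)*(10 - 1*(-15)))*(-24) = (((⅓)*0)*(10 - 1*(-15)))*(-24) = (0*(10 + 15))*(-24) = (0*25)*(-24) = 0*(-24) = 0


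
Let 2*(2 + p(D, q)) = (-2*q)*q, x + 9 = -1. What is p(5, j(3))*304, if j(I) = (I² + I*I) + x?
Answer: -20064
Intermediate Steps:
x = -10 (x = -9 - 1 = -10)
j(I) = -10 + 2*I² (j(I) = (I² + I*I) - 10 = (I² + I²) - 10 = 2*I² - 10 = -10 + 2*I²)
p(D, q) = -2 - q² (p(D, q) = -2 + ((-2*q)*q)/2 = -2 + (-2*q²)/2 = -2 - q²)
p(5, j(3))*304 = (-2 - (-10 + 2*3²)²)*304 = (-2 - (-10 + 2*9)²)*304 = (-2 - (-10 + 18)²)*304 = (-2 - 1*8²)*304 = (-2 - 1*64)*304 = (-2 - 64)*304 = -66*304 = -20064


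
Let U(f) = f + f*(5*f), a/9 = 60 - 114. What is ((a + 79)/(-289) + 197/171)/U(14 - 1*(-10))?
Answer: 63265/71756388 ≈ 0.00088166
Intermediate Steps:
a = -486 (a = 9*(60 - 114) = 9*(-54) = -486)
U(f) = f + 5*f²
((a + 79)/(-289) + 197/171)/U(14 - 1*(-10)) = ((-486 + 79)/(-289) + 197/171)/(((14 - 1*(-10))*(1 + 5*(14 - 1*(-10))))) = (-407*(-1/289) + 197*(1/171))/(((14 + 10)*(1 + 5*(14 + 10)))) = (407/289 + 197/171)/((24*(1 + 5*24))) = 126530/(49419*((24*(1 + 120)))) = 126530/(49419*((24*121))) = (126530/49419)/2904 = (126530/49419)*(1/2904) = 63265/71756388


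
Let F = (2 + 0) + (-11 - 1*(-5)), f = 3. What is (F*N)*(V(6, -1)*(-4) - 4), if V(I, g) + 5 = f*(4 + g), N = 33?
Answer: 2640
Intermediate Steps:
V(I, g) = 7 + 3*g (V(I, g) = -5 + 3*(4 + g) = -5 + (12 + 3*g) = 7 + 3*g)
F = -4 (F = 2 + (-11 + 5) = 2 - 6 = -4)
(F*N)*(V(6, -1)*(-4) - 4) = (-4*33)*((7 + 3*(-1))*(-4) - 4) = -132*((7 - 3)*(-4) - 4) = -132*(4*(-4) - 4) = -132*(-16 - 4) = -132*(-20) = 2640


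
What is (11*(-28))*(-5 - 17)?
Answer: 6776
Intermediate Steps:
(11*(-28))*(-5 - 17) = -308*(-22) = 6776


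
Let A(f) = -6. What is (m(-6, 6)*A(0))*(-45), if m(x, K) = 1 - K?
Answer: -1350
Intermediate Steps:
(m(-6, 6)*A(0))*(-45) = ((1 - 1*6)*(-6))*(-45) = ((1 - 6)*(-6))*(-45) = -5*(-6)*(-45) = 30*(-45) = -1350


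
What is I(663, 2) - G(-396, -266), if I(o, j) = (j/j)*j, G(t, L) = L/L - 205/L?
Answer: 61/266 ≈ 0.22932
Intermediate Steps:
G(t, L) = 1 - 205/L
I(o, j) = j (I(o, j) = 1*j = j)
I(663, 2) - G(-396, -266) = 2 - (-205 - 266)/(-266) = 2 - (-1)*(-471)/266 = 2 - 1*471/266 = 2 - 471/266 = 61/266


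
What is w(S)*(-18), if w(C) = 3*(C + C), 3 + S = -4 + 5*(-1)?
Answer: 1296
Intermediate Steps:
S = -12 (S = -3 + (-4 + 5*(-1)) = -3 + (-4 - 5) = -3 - 9 = -12)
w(C) = 6*C (w(C) = 3*(2*C) = 6*C)
w(S)*(-18) = (6*(-12))*(-18) = -72*(-18) = 1296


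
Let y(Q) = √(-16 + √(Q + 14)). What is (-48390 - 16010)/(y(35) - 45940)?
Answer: 2958536000/2110483609 + 193200*I/2110483609 ≈ 1.4018 + 9.1543e-5*I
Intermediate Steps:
y(Q) = √(-16 + √(14 + Q))
(-48390 - 16010)/(y(35) - 45940) = (-48390 - 16010)/(√(-16 + √(14 + 35)) - 45940) = -64400/(√(-16 + √49) - 45940) = -64400/(√(-16 + 7) - 45940) = -64400/(√(-9) - 45940) = -64400/(3*I - 45940) = -64400*(-45940 - 3*I)/2110483609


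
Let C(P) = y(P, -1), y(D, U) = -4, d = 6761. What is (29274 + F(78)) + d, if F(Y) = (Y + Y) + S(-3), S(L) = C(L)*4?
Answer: 36175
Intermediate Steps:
C(P) = -4
S(L) = -16 (S(L) = -4*4 = -16)
F(Y) = -16 + 2*Y (F(Y) = (Y + Y) - 16 = 2*Y - 16 = -16 + 2*Y)
(29274 + F(78)) + d = (29274 + (-16 + 2*78)) + 6761 = (29274 + (-16 + 156)) + 6761 = (29274 + 140) + 6761 = 29414 + 6761 = 36175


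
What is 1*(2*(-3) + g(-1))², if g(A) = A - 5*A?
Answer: 4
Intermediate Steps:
g(A) = -4*A (g(A) = A - 5*A = -4*A)
1*(2*(-3) + g(-1))² = 1*(2*(-3) - 4*(-1))² = 1*(-6 + 4)² = 1*(-2)² = 1*4 = 4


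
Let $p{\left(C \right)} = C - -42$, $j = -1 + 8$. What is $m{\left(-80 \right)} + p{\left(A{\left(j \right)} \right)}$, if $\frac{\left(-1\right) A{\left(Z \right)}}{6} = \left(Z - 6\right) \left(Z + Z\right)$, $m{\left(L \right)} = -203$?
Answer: $-245$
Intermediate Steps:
$j = 7$
$A{\left(Z \right)} = - 12 Z \left(-6 + Z\right)$ ($A{\left(Z \right)} = - 6 \left(Z - 6\right) \left(Z + Z\right) = - 6 \left(-6 + Z\right) 2 Z = - 6 \cdot 2 Z \left(-6 + Z\right) = - 12 Z \left(-6 + Z\right)$)
$p{\left(C \right)} = 42 + C$ ($p{\left(C \right)} = C + 42 = 42 + C$)
$m{\left(-80 \right)} + p{\left(A{\left(j \right)} \right)} = -203 + \left(42 + 12 \cdot 7 \left(6 - 7\right)\right) = -203 + \left(42 + 12 \cdot 7 \left(-1\right)\right) = -203 + \left(42 - 84\right) = -203 - 42 = -245$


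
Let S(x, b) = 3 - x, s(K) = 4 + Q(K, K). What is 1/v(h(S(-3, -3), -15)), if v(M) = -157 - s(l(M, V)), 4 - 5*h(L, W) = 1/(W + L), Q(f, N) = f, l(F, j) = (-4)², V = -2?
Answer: -1/177 ≈ -0.0056497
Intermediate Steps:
l(F, j) = 16
s(K) = 4 + K
h(L, W) = ⅘ - 1/(5*(L + W)) (h(L, W) = ⅘ - 1/(5*(W + L)) = ⅘ - 1/(5*(L + W)))
v(M) = -177 (v(M) = -157 - (4 + 16) = -157 - 1*20 = -157 - 20 = -177)
1/v(h(S(-3, -3), -15)) = 1/(-177) = -1/177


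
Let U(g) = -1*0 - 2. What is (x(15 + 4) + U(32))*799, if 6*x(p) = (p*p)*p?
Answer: 5470753/6 ≈ 9.1179e+5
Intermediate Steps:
x(p) = p³/6 (x(p) = ((p*p)*p)/6 = (p²*p)/6 = p³/6)
U(g) = -2 (U(g) = 0 - 2 = -2)
(x(15 + 4) + U(32))*799 = ((15 + 4)³/6 - 2)*799 = ((⅙)*19³ - 2)*799 = ((⅙)*6859 - 2)*799 = (6859/6 - 2)*799 = (6847/6)*799 = 5470753/6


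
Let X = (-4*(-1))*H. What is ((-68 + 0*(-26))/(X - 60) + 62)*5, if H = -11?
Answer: 8145/26 ≈ 313.27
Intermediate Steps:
X = -44 (X = -4*(-1)*(-11) = 4*(-11) = -44)
((-68 + 0*(-26))/(X - 60) + 62)*5 = ((-68 + 0*(-26))/(-44 - 60) + 62)*5 = ((-68 + 0)/(-104) + 62)*5 = (-68*(-1/104) + 62)*5 = (17/26 + 62)*5 = (1629/26)*5 = 8145/26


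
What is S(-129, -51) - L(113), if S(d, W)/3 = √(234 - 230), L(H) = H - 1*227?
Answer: 120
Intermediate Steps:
L(H) = -227 + H (L(H) = H - 227 = -227 + H)
S(d, W) = 6 (S(d, W) = 3*√(234 - 230) = 3*√4 = 3*2 = 6)
S(-129, -51) - L(113) = 6 - (-227 + 113) = 6 - 1*(-114) = 6 + 114 = 120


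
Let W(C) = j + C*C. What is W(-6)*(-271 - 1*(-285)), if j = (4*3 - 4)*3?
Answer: 840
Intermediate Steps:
j = 24 (j = (12 - 4)*3 = 8*3 = 24)
W(C) = 24 + C**2 (W(C) = 24 + C*C = 24 + C**2)
W(-6)*(-271 - 1*(-285)) = (24 + (-6)**2)*(-271 - 1*(-285)) = (24 + 36)*(-271 + 285) = 60*14 = 840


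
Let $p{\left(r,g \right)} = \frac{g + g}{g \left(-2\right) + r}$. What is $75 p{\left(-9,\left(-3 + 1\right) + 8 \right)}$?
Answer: $- \frac{300}{7} \approx -42.857$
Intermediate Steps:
$p{\left(r,g \right)} = \frac{2 g}{r - 2 g}$ ($p{\left(r,g \right)} = \frac{2 g}{- 2 g + r} = \frac{2 g}{r - 2 g}$)
$75 p{\left(-9,\left(-3 + 1\right) + 8 \right)} = 75 \frac{2 \left(\left(-3 + 1\right) + 8\right)}{-9 - 2 \left(\left(-3 + 1\right) + 8\right)} = 75 \frac{2 \left(-2 + 8\right)}{-9 - 2 \left(-2 + 8\right)} = 75 \cdot 2 \cdot 6 \frac{1}{-9 - 12} = 75 \cdot 2 \cdot 6 \frac{1}{-21} = 75 \cdot 2 \cdot 6 \left(- \frac{1}{21}\right) = 75 \left(- \frac{4}{7}\right) = - \frac{300}{7}$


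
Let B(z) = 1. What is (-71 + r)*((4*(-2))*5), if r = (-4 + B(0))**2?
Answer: 2480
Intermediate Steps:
r = 9 (r = (-4 + 1)**2 = (-3)**2 = 9)
(-71 + r)*((4*(-2))*5) = (-71 + 9)*((4*(-2))*5) = -(-496)*5 = -62*(-40) = 2480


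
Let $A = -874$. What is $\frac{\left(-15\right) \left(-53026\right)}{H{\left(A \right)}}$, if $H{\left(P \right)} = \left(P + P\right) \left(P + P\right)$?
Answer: $\frac{397695}{1527752} \approx 0.26031$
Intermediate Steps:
$H{\left(P \right)} = 4 P^{2}$ ($H{\left(P \right)} = 2 P 2 P = 4 P^{2}$)
$\frac{\left(-15\right) \left(-53026\right)}{H{\left(A \right)}} = \frac{\left(-15\right) \left(-53026\right)}{4 \left(-874\right)^{2}} = \frac{795390}{4 \cdot 763876} = \frac{795390}{3055504} = 795390 \cdot \frac{1}{3055504} = \frac{397695}{1527752}$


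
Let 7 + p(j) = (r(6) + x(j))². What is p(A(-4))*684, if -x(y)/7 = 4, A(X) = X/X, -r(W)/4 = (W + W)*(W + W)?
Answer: 249529356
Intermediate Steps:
r(W) = -16*W² (r(W) = -4*(W + W)*(W + W) = -4*2*W*2*W = -16*W²)
A(X) = 1
x(y) = -28 (x(y) = -7*4 = -28)
p(j) = 364809 (p(j) = -7 + (-16*6² - 28)² = -7 + (-16*36 - 28)² = -7 + (-576 - 28)² = -7 + (-604)² = -7 + 364816 = 364809)
p(A(-4))*684 = 364809*684 = 249529356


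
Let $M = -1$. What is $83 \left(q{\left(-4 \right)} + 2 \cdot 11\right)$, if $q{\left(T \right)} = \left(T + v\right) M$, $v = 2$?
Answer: $1992$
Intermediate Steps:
$q{\left(T \right)} = -2 - T$ ($q{\left(T \right)} = \left(T + 2\right) \left(-1\right) = \left(2 + T\right) \left(-1\right) = -2 - T$)
$83 \left(q{\left(-4 \right)} + 2 \cdot 11\right) = 83 \left(\left(-2 - -4\right) + 2 \cdot 11\right) = 83 \left(\left(-2 + 4\right) + 22\right) = 83 \left(2 + 22\right) = 83 \cdot 24 = 1992$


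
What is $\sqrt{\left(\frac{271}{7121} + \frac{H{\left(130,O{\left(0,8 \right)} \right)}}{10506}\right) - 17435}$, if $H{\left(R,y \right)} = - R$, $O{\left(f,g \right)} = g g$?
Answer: $\frac{i \sqrt{24395969690599096641}}{37406613} \approx 132.04 i$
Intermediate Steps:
$O{\left(f,g \right)} = g^{2}$
$\sqrt{\left(\frac{271}{7121} + \frac{H{\left(130,O{\left(0,8 \right)} \right)}}{10506}\right) - 17435} = \sqrt{\left(\frac{271}{7121} + \frac{\left(-1\right) 130}{10506}\right) - 17435} = \sqrt{\left(271 \cdot \frac{1}{7121} - \frac{65}{5253}\right) - 17435} = \sqrt{\left(\frac{271}{7121} - \frac{65}{5253}\right) - 17435} = \sqrt{\frac{960698}{37406613} - 17435} = \sqrt{- \frac{652183336957}{37406613}} = \frac{i \sqrt{24395969690599096641}}{37406613}$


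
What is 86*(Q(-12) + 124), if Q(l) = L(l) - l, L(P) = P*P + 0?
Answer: 24080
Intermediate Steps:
L(P) = P² (L(P) = P² + 0 = P²)
Q(l) = l² - l
86*(Q(-12) + 124) = 86*(-12*(-1 - 12) + 124) = 86*(-12*(-13) + 124) = 86*(156 + 124) = 86*280 = 24080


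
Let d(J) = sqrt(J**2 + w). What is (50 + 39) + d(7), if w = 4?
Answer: 89 + sqrt(53) ≈ 96.280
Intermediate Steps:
d(J) = sqrt(4 + J**2) (d(J) = sqrt(J**2 + 4) = sqrt(4 + J**2))
(50 + 39) + d(7) = (50 + 39) + sqrt(4 + 7**2) = 89 + sqrt(4 + 49) = 89 + sqrt(53)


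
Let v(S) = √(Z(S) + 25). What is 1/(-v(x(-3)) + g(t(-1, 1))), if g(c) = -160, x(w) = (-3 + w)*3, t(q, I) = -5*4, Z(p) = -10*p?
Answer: -32/5079 + √205/25395 ≈ -0.0057366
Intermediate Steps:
t(q, I) = -20
x(w) = -9 + 3*w
v(S) = √(25 - 10*S) (v(S) = √(-10*S + 25) = √(25 - 10*S))
1/(-v(x(-3)) + g(t(-1, 1))) = 1/(-√(25 - 10*(-9 + 3*(-3))) - 160) = 1/(-√(25 - 10*(-9 - 9)) - 160) = 1/(-√(25 - 10*(-18)) - 160) = 1/(-√(25 + 180) - 160) = 1/(-√205 - 160) = 1/(-160 - √205)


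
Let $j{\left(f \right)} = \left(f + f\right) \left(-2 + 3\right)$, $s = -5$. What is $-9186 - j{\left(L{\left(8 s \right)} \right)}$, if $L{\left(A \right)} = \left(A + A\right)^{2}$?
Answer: $-21986$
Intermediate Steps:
$L{\left(A \right)} = 4 A^{2}$ ($L{\left(A \right)} = \left(2 A\right)^{2} = 4 A^{2}$)
$j{\left(f \right)} = 2 f$ ($j{\left(f \right)} = 2 f 1 = 2 f$)
$-9186 - j{\left(L{\left(8 s \right)} \right)} = -9186 - 2 \cdot 4 \left(8 \left(-5\right)\right)^{2} = -9186 - 2 \cdot 4 \left(-40\right)^{2} = -9186 - 2 \cdot 4 \cdot 1600 = -9186 - 2 \cdot 6400 = -9186 - 12800 = -21986$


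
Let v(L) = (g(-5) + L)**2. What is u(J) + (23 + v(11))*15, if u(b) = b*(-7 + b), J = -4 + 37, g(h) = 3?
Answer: 4143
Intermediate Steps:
J = 33
v(L) = (3 + L)**2
u(J) + (23 + v(11))*15 = 33*(-7 + 33) + (23 + (3 + 11)**2)*15 = 33*26 + (23 + 14**2)*15 = 858 + (23 + 196)*15 = 858 + 219*15 = 858 + 3285 = 4143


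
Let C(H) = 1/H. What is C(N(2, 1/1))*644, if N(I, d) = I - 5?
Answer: -644/3 ≈ -214.67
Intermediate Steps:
N(I, d) = -5 + I
C(H) = 1/H
C(N(2, 1/1))*644 = 644/(-5 + 2) = 644/(-3) = -1/3*644 = -644/3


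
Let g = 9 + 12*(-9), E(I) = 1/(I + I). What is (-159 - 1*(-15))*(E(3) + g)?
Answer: 14232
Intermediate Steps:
E(I) = 1/(2*I)
g = -99 (g = 9 - 108 = -99)
(-159 - 1*(-15))*(E(3) + g) = (-159 - 1*(-15))*((1/2)/3 - 99) = (-159 + 15)*((1/2)*(1/3) - 99) = -144*(1/6 - 99) = -144*(-593/6) = 14232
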